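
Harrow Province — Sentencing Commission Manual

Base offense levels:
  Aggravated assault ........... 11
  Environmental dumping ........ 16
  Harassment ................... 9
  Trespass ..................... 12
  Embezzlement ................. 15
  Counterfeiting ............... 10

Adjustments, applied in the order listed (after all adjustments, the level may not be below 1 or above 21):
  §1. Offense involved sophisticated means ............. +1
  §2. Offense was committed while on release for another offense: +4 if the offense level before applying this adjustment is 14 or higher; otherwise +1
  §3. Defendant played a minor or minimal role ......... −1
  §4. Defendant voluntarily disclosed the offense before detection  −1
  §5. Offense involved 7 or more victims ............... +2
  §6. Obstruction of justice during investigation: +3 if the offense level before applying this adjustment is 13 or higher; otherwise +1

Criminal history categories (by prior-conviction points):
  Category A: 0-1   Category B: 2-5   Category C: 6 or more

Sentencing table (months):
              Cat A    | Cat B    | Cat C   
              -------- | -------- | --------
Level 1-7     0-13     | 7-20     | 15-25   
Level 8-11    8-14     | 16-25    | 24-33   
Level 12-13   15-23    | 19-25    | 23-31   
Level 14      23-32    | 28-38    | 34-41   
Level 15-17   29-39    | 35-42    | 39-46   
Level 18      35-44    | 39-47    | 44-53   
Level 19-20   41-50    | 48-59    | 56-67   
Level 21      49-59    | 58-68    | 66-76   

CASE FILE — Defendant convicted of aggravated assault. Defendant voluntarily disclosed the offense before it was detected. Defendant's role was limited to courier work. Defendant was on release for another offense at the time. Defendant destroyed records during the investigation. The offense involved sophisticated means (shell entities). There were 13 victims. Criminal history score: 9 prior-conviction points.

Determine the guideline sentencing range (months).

Base offense level for aggravated assault: 11.
§1 applies: 11 + 1 = 12.
§2 applies (level before this adjustment is 12 < 14, so +1): 12 + 1 = 13.
§3 applies: 13 − 1 = 12.
§4 applies: 12 − 1 = 11.
§5 applies: 11 + 2 = 13.
§6 applies (level before this adjustment is 13 ≥ 13, so +3): 13 + 3 = 16.
Final offense level: 16.
Criminal history: 9 prior points → Category C (6+).
Level 16 falls in the 15-17 band.
Grid: Level 15-17 × Category C = 39-46 months.

39-46 months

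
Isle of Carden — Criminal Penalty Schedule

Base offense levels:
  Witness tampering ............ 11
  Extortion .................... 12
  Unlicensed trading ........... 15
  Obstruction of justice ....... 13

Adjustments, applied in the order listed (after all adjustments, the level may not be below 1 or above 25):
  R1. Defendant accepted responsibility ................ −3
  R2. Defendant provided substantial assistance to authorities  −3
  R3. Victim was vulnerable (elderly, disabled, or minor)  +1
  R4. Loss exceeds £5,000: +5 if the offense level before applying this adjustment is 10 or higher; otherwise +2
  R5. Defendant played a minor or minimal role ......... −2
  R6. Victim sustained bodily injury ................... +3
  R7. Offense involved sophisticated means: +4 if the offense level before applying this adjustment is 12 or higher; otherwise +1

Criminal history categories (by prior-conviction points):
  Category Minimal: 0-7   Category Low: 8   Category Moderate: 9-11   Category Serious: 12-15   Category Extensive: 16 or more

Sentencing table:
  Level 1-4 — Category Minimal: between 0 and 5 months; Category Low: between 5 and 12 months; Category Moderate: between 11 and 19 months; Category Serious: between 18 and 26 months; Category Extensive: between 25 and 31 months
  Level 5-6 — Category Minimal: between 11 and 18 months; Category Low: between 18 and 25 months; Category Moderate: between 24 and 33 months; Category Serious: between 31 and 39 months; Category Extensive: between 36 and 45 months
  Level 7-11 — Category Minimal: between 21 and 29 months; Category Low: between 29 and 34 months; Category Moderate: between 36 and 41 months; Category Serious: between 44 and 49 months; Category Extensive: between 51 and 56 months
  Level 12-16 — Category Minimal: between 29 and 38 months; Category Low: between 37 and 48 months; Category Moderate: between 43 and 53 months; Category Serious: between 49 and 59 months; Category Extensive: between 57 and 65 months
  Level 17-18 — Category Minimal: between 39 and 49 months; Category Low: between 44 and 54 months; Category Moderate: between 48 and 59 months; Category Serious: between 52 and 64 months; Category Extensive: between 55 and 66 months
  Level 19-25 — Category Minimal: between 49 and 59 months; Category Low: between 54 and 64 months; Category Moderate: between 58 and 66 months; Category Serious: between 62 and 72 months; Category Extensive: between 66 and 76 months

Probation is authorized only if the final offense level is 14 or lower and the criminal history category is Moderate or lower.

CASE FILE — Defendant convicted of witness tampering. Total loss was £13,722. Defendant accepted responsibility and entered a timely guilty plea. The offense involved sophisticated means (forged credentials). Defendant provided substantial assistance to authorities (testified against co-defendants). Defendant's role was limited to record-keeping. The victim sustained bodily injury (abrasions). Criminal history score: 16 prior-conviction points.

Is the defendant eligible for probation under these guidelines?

No

Base offense level for witness tampering: 11.
R1 applies: 11 − 3 = 8.
R2 applies: 8 − 3 = 5.
R4 applies (level before this adjustment is 5 < 10, so +2): 5 + 2 = 7.
R5 applies: 7 − 2 = 5.
R6 applies: 5 + 3 = 8.
R7 applies (level before this adjustment is 8 < 12, so +1): 8 + 1 = 9.
Final offense level: 9.
Criminal history: 16 prior points → Category Extensive (16+).
Level 9 falls in the 7-11 band.
Grid: Level 7-11 × Category Extensive = 51-56 months.
Probation check: level 9 ≤ 14 and category Extensive > Moderate → not eligible.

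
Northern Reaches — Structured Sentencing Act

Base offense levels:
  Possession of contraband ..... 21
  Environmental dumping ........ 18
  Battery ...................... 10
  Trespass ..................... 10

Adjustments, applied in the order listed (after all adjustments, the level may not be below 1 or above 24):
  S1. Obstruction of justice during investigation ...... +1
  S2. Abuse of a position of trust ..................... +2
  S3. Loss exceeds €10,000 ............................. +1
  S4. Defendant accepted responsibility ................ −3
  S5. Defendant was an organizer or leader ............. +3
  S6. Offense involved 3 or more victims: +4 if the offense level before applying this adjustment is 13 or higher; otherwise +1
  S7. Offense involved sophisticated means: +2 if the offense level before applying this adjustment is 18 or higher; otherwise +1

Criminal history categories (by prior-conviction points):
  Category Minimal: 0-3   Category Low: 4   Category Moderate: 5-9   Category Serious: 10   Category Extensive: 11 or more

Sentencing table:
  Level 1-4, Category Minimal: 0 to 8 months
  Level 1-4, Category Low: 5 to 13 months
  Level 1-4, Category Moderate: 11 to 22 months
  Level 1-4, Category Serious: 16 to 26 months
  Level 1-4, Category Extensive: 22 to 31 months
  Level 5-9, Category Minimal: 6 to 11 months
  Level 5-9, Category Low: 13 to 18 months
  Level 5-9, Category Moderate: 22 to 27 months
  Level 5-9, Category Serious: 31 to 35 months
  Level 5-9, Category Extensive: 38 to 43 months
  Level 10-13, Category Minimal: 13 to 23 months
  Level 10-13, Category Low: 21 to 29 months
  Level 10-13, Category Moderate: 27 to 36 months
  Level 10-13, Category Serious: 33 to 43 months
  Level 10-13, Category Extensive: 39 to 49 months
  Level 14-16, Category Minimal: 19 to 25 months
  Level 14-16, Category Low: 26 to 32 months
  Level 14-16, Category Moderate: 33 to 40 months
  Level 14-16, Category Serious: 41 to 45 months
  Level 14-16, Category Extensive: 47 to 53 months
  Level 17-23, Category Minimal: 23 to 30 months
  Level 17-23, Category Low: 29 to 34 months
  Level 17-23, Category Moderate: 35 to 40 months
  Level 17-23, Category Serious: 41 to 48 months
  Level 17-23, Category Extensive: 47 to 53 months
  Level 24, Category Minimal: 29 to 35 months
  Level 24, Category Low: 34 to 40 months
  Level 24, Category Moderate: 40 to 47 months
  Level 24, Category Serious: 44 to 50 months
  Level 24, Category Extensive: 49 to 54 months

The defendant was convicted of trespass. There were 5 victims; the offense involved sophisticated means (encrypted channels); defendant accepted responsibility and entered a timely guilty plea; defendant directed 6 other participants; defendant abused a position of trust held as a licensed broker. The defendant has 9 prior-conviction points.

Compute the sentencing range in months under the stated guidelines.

33-40 months

Base offense level for trespass: 10.
S1 does not apply.
S2 applies: 10 + 2 = 12.
S4 applies: 12 − 3 = 9.
S5 applies: 9 + 3 = 12.
S6 applies (level before this adjustment is 12 < 13, so +1): 12 + 1 = 13.
S7 applies (level before this adjustment is 13 < 18, so +1): 13 + 1 = 14.
Final offense level: 14.
Criminal history: 9 prior points → Category Moderate (5-9).
Level 14 falls in the 14-16 band.
Grid: Level 14-16 × Category Moderate = 33-40 months.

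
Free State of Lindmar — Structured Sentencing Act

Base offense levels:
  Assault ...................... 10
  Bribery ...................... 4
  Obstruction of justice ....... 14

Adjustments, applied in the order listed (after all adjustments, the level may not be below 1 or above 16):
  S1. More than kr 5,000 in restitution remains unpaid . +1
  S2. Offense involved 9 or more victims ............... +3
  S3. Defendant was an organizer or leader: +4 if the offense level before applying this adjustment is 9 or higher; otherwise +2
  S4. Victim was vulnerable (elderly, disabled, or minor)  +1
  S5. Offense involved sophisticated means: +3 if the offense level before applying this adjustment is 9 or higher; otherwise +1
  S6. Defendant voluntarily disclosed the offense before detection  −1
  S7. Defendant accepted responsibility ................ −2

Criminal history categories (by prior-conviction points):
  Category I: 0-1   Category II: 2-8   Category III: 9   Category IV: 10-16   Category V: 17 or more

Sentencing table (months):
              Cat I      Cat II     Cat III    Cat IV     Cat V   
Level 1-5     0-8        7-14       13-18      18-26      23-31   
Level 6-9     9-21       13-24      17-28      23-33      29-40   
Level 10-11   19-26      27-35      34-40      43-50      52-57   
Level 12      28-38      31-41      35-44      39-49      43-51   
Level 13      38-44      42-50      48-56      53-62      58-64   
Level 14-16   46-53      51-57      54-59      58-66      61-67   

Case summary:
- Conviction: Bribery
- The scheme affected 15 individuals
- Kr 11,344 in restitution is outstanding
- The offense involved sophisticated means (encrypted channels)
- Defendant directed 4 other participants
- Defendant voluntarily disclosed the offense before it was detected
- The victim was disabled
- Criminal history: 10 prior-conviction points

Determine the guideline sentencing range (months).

53-62 months

Base offense level for bribery: 4.
S1 applies: 4 + 1 = 5.
S2 applies: 5 + 3 = 8.
S3 applies (level before this adjustment is 8 < 9, so +2): 8 + 2 = 10.
S4 applies: 10 + 1 = 11.
S5 applies (level before this adjustment is 11 ≥ 9, so +3): 11 + 3 = 14.
S6 applies: 14 − 1 = 13.
Final offense level: 13.
Criminal history: 10 prior points → Category IV (10-16).
Level 13 falls in the 13 band.
Grid: Level 13 × Category IV = 53-62 months.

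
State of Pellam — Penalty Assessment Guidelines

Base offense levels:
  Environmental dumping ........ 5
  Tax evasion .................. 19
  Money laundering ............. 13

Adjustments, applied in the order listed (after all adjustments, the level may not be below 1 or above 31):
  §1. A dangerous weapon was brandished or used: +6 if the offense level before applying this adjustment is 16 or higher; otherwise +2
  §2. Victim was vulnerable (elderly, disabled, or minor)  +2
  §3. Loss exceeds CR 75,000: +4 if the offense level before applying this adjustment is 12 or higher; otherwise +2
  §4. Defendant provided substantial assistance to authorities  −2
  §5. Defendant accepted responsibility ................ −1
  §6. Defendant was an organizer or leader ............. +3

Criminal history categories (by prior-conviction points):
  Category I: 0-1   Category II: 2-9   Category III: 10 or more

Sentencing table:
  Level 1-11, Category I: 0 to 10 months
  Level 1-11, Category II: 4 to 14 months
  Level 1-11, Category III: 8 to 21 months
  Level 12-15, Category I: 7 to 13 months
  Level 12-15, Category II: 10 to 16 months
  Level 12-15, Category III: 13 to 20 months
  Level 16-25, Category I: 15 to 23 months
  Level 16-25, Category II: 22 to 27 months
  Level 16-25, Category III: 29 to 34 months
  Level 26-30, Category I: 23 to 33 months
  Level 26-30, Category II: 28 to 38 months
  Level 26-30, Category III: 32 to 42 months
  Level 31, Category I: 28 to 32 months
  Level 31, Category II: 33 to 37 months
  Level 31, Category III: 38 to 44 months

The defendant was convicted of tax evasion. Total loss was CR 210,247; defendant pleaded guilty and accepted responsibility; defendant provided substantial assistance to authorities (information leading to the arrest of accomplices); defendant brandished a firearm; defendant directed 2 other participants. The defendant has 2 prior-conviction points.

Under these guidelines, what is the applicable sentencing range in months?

Base offense level for tax evasion: 19.
§1 applies (level before this adjustment is 19 ≥ 16, so +6): 19 + 6 = 25.
§3 applies (level before this adjustment is 25 ≥ 12, so +4): 25 + 4 = 29.
§4 applies: 29 − 2 = 27.
§5 applies: 27 − 1 = 26.
§6 applies: 26 + 3 = 29.
Final offense level: 29.
Criminal history: 2 prior points → Category II (2-9).
Level 29 falls in the 26-30 band.
Grid: Level 26-30 × Category II = 28-38 months.

28-38 months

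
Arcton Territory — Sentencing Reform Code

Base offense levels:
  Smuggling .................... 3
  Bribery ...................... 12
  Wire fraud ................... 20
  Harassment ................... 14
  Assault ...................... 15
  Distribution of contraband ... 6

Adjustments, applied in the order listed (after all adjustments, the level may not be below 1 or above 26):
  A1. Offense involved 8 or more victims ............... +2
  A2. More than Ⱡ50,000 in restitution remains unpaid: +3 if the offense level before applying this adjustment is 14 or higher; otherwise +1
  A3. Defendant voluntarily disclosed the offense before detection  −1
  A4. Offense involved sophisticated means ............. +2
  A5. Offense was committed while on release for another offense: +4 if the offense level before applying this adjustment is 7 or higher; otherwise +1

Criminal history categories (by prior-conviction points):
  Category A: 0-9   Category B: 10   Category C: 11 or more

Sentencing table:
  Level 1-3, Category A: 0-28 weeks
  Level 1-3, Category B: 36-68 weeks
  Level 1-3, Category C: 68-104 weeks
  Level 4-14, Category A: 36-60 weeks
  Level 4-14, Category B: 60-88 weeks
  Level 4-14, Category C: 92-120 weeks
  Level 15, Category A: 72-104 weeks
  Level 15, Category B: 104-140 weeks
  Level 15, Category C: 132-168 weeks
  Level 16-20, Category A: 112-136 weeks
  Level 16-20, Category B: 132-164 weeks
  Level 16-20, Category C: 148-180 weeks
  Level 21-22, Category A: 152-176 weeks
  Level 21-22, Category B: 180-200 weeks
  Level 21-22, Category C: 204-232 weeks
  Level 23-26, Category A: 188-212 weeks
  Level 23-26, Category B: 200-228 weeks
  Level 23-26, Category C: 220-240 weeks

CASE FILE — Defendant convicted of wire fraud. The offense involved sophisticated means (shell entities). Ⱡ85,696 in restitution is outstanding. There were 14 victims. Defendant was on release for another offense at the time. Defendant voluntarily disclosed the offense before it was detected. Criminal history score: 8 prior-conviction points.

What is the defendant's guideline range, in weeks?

Base offense level for wire fraud: 20.
A1 applies: 20 + 2 = 22.
A2 applies (level before this adjustment is 22 ≥ 14, so +3): 22 + 3 = 25.
A3 applies: 25 − 1 = 24.
A4 applies: 24 + 2 = 26.
A5 applies (level before this adjustment is 26 ≥ 7, so +4): 26 + 4 = 30.
Level 30 exceeds the maximum of 26; capped at 26.
Final offense level: 26.
Criminal history: 8 prior points → Category A (0-9).
Level 26 falls in the 23-26 band.
Grid: Level 23-26 × Category A = 188-212 weeks.

188-212 weeks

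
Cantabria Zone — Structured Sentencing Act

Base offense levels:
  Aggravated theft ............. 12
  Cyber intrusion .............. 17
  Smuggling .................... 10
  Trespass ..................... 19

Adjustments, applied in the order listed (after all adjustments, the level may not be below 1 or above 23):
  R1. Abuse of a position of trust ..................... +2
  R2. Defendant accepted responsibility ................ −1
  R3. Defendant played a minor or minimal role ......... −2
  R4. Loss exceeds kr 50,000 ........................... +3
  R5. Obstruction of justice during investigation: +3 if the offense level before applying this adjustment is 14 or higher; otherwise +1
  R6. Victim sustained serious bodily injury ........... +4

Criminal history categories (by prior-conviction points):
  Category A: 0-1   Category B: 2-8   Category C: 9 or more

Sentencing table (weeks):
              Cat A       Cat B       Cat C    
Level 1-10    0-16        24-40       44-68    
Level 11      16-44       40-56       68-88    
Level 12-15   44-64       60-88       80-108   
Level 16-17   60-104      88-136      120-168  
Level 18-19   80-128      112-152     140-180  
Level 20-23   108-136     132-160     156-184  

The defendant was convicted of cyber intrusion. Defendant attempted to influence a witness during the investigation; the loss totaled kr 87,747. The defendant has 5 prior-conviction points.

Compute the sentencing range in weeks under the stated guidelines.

132-160 weeks

Base offense level for cyber intrusion: 17.
R1 does not apply.
R3 does not apply.
R4 applies: 17 + 3 = 20.
R5 applies (level before this adjustment is 20 ≥ 14, so +3): 20 + 3 = 23.
R6 does not apply.
Final offense level: 23.
Criminal history: 5 prior points → Category B (2-8).
Level 23 falls in the 20-23 band.
Grid: Level 20-23 × Category B = 132-160 weeks.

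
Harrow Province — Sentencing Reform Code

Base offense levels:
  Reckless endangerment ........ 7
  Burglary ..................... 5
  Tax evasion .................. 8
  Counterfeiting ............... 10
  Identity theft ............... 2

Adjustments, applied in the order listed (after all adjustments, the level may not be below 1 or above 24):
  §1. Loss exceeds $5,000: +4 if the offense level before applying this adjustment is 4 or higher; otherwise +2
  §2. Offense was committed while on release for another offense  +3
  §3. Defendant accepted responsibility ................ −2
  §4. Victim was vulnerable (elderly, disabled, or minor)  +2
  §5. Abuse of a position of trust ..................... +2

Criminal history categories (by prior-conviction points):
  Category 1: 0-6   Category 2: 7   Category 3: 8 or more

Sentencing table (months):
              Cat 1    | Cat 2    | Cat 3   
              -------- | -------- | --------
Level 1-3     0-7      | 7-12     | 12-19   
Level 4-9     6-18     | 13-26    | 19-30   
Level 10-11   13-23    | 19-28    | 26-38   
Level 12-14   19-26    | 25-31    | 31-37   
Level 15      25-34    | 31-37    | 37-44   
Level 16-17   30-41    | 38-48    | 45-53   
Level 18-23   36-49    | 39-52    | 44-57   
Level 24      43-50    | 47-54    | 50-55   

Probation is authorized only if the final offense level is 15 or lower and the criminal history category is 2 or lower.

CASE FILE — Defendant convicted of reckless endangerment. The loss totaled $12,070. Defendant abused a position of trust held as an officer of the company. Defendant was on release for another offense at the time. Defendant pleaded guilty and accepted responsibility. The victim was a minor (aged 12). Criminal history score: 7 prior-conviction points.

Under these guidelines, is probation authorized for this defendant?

Base offense level for reckless endangerment: 7.
§1 applies (level before this adjustment is 7 ≥ 4, so +4): 7 + 4 = 11.
§2 applies: 11 + 3 = 14.
§3 applies: 14 − 2 = 12.
§4 applies: 12 + 2 = 14.
§5 applies: 14 + 2 = 16.
Final offense level: 16.
Criminal history: 7 prior points → Category 2 (7).
Level 16 falls in the 16-17 band.
Grid: Level 16-17 × Category 2 = 38-48 months.
Probation check: level 16 > 15 and category 2 ≤ 2 → not eligible.

No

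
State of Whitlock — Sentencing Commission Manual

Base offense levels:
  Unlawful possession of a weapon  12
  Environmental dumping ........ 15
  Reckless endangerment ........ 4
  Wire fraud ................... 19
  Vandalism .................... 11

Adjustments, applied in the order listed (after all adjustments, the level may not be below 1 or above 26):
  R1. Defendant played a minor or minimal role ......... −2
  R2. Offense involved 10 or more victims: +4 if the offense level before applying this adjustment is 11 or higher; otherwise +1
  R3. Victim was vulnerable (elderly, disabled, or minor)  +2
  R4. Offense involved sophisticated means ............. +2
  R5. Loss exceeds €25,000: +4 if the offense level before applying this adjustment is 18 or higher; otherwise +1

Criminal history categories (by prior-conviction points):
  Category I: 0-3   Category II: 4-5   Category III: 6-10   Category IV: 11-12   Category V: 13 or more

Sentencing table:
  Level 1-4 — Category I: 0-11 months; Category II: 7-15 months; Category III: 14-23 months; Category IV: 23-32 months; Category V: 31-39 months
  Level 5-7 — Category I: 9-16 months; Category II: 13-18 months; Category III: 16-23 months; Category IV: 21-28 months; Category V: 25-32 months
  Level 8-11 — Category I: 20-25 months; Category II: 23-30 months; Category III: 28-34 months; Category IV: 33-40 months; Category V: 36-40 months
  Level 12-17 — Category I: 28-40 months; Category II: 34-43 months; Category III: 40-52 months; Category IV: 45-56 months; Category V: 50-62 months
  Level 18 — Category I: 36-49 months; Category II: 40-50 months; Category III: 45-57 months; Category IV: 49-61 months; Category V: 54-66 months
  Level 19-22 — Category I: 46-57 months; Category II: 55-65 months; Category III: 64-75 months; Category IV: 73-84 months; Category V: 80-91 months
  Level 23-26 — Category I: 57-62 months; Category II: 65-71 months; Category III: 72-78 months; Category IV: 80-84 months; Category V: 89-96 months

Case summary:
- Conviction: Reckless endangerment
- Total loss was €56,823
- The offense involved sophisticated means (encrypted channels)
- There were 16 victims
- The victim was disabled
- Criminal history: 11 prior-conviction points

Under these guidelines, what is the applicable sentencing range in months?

33-40 months

Base offense level for reckless endangerment: 4.
R1 does not apply.
R2 applies (level before this adjustment is 4 < 11, so +1): 4 + 1 = 5.
R3 applies: 5 + 2 = 7.
R4 applies: 7 + 2 = 9.
R5 applies (level before this adjustment is 9 < 18, so +1): 9 + 1 = 10.
Final offense level: 10.
Criminal history: 11 prior points → Category IV (11-12).
Level 10 falls in the 8-11 band.
Grid: Level 8-11 × Category IV = 33-40 months.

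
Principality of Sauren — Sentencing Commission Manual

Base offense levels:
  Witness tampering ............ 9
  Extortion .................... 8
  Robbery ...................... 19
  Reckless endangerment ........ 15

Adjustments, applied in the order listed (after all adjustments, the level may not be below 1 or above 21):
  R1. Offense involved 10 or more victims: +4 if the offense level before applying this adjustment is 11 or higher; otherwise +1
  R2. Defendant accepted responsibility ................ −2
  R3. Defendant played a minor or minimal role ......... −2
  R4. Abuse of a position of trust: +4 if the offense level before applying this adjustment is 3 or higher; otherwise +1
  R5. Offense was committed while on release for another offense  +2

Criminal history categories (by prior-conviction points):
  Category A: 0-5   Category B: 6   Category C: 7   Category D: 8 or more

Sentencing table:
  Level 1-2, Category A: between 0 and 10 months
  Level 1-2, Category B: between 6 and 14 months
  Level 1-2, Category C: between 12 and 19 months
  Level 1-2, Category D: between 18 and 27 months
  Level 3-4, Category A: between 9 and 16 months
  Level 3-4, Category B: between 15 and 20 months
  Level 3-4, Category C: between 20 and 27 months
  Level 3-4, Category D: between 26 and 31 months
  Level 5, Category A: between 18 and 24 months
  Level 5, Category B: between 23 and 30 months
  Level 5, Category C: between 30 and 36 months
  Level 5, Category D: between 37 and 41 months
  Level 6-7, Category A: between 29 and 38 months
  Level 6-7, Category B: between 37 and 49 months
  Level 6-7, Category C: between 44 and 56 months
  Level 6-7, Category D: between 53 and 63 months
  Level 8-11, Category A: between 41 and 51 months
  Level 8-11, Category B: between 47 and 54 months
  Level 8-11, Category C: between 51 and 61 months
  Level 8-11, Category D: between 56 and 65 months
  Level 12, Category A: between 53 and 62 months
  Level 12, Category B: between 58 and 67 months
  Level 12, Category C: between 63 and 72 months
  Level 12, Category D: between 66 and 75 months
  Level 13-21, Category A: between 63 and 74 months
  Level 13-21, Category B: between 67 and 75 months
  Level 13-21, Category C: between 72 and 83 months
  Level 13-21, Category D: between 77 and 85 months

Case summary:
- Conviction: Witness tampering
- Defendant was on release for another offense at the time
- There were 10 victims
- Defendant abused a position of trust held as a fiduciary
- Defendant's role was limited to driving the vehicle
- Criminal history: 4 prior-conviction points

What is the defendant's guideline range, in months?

63-74 months

Base offense level for witness tampering: 9.
R1 applies (level before this adjustment is 9 < 11, so +1): 9 + 1 = 10.
R3 applies: 10 − 2 = 8.
R4 applies (level before this adjustment is 8 ≥ 3, so +4): 8 + 4 = 12.
R5 applies: 12 + 2 = 14.
Final offense level: 14.
Criminal history: 4 prior points → Category A (0-5).
Level 14 falls in the 13-21 band.
Grid: Level 13-21 × Category A = 63-74 months.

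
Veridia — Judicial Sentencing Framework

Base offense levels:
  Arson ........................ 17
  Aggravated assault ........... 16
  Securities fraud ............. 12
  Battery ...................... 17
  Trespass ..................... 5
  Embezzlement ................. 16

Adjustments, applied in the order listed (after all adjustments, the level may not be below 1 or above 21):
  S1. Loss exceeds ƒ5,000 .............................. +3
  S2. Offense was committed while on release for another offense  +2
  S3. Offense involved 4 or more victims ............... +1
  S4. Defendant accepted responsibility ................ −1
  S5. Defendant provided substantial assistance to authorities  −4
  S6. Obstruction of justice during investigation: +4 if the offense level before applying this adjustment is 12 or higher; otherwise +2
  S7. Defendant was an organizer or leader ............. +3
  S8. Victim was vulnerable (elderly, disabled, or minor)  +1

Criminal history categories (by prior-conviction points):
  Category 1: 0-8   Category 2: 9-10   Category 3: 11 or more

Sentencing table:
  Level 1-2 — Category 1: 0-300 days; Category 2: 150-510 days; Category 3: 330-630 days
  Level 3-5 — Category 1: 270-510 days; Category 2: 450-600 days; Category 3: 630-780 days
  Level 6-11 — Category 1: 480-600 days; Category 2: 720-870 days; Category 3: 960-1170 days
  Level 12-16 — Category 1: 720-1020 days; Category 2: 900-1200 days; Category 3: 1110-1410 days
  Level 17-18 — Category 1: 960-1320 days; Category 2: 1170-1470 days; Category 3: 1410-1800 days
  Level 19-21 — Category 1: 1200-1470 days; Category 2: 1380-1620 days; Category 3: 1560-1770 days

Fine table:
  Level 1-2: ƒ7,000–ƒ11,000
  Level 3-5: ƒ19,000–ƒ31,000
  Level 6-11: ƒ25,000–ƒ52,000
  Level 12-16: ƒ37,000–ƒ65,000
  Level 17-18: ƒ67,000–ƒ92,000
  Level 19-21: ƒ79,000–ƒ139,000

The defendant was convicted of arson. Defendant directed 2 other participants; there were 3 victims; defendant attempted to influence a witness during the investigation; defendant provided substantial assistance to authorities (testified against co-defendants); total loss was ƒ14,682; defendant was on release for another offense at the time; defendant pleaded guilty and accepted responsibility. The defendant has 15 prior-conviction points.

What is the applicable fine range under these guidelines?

Base offense level for arson: 17.
S1 applies: 17 + 3 = 20.
S2 applies: 20 + 2 = 22.
S3 does not apply.
S4 applies: 22 − 1 = 21.
S5 applies: 21 − 4 = 17.
S6 applies (level before this adjustment is 17 ≥ 12, so +4): 17 + 4 = 21.
S7 applies: 21 + 3 = 24.
Level 24 exceeds the maximum of 21; capped at 21.
Final offense level: 21.
Level 21 falls in the 19-21 band.
Fine table: Level 19-21 → ƒ79,000–ƒ139,000.

ƒ79,000–ƒ139,000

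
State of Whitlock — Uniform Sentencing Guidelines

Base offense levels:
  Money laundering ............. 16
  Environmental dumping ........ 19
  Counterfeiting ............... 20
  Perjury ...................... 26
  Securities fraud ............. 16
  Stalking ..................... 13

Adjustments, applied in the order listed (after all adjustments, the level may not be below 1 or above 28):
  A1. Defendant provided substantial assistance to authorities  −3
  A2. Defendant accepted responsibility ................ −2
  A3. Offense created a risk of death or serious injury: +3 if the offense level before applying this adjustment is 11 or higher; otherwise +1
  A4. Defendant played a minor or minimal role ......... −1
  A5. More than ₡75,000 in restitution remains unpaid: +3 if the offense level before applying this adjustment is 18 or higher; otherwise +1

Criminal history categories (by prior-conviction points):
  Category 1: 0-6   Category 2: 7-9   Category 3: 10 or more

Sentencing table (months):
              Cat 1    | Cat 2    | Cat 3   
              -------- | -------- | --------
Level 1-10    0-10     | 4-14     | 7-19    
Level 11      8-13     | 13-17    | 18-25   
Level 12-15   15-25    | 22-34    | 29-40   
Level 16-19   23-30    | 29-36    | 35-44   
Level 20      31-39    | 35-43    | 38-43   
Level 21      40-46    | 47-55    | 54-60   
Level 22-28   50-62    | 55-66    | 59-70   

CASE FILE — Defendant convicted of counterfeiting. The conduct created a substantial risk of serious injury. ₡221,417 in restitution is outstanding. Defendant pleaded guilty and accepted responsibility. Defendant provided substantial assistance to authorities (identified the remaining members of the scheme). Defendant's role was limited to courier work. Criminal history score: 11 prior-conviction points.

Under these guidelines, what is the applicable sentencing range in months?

35-44 months

Base offense level for counterfeiting: 20.
A1 applies: 20 − 3 = 17.
A2 applies: 17 − 2 = 15.
A3 applies (level before this adjustment is 15 ≥ 11, so +3): 15 + 3 = 18.
A4 applies: 18 − 1 = 17.
A5 applies (level before this adjustment is 17 < 18, so +1): 17 + 1 = 18.
Final offense level: 18.
Criminal history: 11 prior points → Category 3 (10+).
Level 18 falls in the 16-19 band.
Grid: Level 16-19 × Category 3 = 35-44 months.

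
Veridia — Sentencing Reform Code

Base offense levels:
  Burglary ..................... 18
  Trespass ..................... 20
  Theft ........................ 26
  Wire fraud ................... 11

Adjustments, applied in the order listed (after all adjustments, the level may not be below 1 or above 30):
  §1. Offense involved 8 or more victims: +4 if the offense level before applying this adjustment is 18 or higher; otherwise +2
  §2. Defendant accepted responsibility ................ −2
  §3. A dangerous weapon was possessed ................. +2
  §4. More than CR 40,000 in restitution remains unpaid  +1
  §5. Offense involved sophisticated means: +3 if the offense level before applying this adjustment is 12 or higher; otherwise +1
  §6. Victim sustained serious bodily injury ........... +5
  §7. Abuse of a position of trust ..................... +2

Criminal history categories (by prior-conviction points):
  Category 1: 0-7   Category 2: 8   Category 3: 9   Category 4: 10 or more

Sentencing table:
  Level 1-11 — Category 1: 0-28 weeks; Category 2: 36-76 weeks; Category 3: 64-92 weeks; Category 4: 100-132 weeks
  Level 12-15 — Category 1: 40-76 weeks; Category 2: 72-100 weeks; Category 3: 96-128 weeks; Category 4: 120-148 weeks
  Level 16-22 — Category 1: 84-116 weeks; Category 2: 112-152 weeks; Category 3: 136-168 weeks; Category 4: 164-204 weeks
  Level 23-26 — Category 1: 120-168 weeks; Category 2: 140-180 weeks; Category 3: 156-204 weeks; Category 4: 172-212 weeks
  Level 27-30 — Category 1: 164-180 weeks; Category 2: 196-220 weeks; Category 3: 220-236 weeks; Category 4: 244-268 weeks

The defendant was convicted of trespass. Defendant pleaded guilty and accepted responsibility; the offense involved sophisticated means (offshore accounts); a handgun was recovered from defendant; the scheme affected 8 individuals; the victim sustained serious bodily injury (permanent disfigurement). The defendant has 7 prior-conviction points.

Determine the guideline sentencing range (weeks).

164-180 weeks

Base offense level for trespass: 20.
§1 applies (level before this adjustment is 20 ≥ 18, so +4): 20 + 4 = 24.
§2 applies: 24 − 2 = 22.
§3 applies: 22 + 2 = 24.
§4 does not apply.
§5 applies (level before this adjustment is 24 ≥ 12, so +3): 24 + 3 = 27.
§6 applies: 27 + 5 = 32.
Level 32 exceeds the maximum of 30; capped at 30.
Final offense level: 30.
Criminal history: 7 prior points → Category 1 (0-7).
Level 30 falls in the 27-30 band.
Grid: Level 27-30 × Category 1 = 164-180 weeks.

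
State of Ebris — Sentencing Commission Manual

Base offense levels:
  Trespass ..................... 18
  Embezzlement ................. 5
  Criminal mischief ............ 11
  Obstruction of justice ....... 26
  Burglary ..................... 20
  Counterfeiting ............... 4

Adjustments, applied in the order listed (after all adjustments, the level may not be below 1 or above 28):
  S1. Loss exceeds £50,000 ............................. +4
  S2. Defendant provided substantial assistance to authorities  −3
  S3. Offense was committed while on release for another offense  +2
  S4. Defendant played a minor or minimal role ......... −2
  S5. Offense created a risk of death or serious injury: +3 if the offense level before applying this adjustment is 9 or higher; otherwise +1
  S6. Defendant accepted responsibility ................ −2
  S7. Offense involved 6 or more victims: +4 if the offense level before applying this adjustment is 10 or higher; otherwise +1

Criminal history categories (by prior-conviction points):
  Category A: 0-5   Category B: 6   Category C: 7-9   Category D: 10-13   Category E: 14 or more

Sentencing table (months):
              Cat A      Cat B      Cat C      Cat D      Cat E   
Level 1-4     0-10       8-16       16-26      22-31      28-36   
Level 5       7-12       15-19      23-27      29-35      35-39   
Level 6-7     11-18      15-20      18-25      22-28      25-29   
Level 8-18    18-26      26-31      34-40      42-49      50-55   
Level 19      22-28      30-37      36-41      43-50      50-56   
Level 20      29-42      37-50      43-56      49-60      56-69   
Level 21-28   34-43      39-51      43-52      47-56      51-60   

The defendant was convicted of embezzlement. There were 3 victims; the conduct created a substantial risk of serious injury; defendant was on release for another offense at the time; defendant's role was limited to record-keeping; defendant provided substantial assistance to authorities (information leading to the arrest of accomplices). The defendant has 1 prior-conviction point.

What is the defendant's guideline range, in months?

Base offense level for embezzlement: 5.
S2 applies: 5 − 3 = 2.
S3 applies: 2 + 2 = 4.
S4 applies: 4 − 2 = 2.
S5 applies (level before this adjustment is 2 < 9, so +1): 2 + 1 = 3.
S6 does not apply.
S7 does not apply.
Final offense level: 3.
Criminal history: 1 prior point → Category A (0-5).
Level 3 falls in the 1-4 band.
Grid: Level 1-4 × Category A = 0-10 months.

0-10 months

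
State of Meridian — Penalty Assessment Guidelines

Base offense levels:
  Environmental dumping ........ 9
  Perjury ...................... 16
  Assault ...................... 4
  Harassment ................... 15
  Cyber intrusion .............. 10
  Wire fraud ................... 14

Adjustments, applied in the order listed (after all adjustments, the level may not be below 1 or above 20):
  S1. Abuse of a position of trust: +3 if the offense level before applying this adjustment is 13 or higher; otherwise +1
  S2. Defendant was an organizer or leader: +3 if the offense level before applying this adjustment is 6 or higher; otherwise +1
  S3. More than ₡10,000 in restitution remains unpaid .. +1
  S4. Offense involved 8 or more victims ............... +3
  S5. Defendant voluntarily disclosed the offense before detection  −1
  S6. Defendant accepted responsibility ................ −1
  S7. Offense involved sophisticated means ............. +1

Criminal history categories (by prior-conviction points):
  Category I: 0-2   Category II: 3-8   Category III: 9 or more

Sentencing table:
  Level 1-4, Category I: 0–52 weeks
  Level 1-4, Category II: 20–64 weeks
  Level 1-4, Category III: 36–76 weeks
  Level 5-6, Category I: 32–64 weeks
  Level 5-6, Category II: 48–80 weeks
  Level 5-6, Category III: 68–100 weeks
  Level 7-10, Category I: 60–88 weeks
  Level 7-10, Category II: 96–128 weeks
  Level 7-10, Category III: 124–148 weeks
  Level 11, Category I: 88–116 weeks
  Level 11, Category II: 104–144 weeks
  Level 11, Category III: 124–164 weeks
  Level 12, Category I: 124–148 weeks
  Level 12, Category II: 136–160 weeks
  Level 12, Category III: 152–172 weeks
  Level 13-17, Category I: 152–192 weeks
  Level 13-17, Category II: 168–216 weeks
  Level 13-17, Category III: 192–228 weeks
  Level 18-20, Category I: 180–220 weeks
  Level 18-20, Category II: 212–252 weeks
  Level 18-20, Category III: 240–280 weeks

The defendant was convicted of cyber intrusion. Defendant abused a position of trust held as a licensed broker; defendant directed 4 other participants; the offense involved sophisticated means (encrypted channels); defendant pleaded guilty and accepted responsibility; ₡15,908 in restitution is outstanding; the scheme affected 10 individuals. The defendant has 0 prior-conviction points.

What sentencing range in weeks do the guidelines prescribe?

180-220 weeks

Base offense level for cyber intrusion: 10.
S1 applies (level before this adjustment is 10 < 13, so +1): 10 + 1 = 11.
S2 applies (level before this adjustment is 11 ≥ 6, so +3): 11 + 3 = 14.
S3 applies: 14 + 1 = 15.
S4 applies: 15 + 3 = 18.
S6 applies: 18 − 1 = 17.
S7 applies: 17 + 1 = 18.
Final offense level: 18.
Criminal history: 0 prior points → Category I (0-2).
Level 18 falls in the 18-20 band.
Grid: Level 18-20 × Category I = 180-220 weeks.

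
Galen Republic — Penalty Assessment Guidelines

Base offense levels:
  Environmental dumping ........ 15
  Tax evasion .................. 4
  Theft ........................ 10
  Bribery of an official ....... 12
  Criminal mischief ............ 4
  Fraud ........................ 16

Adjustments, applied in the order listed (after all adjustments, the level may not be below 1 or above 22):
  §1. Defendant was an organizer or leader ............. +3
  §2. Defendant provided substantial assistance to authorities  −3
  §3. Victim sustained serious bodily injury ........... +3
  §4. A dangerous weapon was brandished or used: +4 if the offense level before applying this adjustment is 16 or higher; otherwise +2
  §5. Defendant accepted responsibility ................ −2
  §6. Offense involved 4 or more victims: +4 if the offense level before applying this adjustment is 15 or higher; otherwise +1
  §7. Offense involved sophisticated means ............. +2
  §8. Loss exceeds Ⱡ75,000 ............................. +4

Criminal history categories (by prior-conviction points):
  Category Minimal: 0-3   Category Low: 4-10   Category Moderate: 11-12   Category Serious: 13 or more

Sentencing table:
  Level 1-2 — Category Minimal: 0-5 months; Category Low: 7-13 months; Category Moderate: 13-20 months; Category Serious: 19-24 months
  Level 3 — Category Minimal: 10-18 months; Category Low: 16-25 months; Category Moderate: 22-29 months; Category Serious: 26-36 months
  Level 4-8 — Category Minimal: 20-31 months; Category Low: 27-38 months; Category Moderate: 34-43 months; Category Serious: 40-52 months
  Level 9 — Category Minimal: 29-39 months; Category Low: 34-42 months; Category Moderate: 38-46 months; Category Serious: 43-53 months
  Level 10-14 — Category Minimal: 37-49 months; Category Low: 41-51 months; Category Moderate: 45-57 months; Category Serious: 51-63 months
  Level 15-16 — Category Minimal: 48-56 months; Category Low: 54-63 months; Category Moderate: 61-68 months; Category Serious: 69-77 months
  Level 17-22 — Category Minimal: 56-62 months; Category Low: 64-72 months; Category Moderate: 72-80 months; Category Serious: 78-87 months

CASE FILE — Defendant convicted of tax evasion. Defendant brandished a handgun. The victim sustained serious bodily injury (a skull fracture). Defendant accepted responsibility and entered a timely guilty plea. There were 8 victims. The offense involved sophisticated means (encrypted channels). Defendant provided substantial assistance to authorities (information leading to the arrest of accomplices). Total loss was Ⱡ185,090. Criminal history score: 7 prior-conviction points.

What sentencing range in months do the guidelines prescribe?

Base offense level for tax evasion: 4.
§2 applies: 4 − 3 = 1.
§3 applies: 1 + 3 = 4.
§4 applies (level before this adjustment is 4 < 16, so +2): 4 + 2 = 6.
§5 applies: 6 − 2 = 4.
§6 applies (level before this adjustment is 4 < 15, so +1): 4 + 1 = 5.
§7 applies: 5 + 2 = 7.
§8 applies: 7 + 4 = 11.
Final offense level: 11.
Criminal history: 7 prior points → Category Low (4-10).
Level 11 falls in the 10-14 band.
Grid: Level 10-14 × Category Low = 41-51 months.

41-51 months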